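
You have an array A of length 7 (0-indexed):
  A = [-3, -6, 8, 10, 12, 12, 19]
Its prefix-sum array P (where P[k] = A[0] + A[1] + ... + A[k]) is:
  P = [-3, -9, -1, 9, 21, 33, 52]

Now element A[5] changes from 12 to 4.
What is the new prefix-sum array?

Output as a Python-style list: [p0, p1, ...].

Answer: [-3, -9, -1, 9, 21, 25, 44]

Derivation:
Change: A[5] 12 -> 4, delta = -8
P[k] for k < 5: unchanged (A[5] not included)
P[k] for k >= 5: shift by delta = -8
  P[0] = -3 + 0 = -3
  P[1] = -9 + 0 = -9
  P[2] = -1 + 0 = -1
  P[3] = 9 + 0 = 9
  P[4] = 21 + 0 = 21
  P[5] = 33 + -8 = 25
  P[6] = 52 + -8 = 44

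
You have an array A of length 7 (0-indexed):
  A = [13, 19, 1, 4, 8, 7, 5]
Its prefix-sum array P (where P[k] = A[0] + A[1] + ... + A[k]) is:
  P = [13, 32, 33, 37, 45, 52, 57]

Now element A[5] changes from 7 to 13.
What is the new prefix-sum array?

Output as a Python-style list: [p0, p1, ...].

Change: A[5] 7 -> 13, delta = 6
P[k] for k < 5: unchanged (A[5] not included)
P[k] for k >= 5: shift by delta = 6
  P[0] = 13 + 0 = 13
  P[1] = 32 + 0 = 32
  P[2] = 33 + 0 = 33
  P[3] = 37 + 0 = 37
  P[4] = 45 + 0 = 45
  P[5] = 52 + 6 = 58
  P[6] = 57 + 6 = 63

Answer: [13, 32, 33, 37, 45, 58, 63]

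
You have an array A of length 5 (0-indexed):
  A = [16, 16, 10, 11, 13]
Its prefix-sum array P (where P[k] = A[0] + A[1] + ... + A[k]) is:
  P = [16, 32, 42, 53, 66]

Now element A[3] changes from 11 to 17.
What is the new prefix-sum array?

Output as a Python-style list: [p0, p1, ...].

Change: A[3] 11 -> 17, delta = 6
P[k] for k < 3: unchanged (A[3] not included)
P[k] for k >= 3: shift by delta = 6
  P[0] = 16 + 0 = 16
  P[1] = 32 + 0 = 32
  P[2] = 42 + 0 = 42
  P[3] = 53 + 6 = 59
  P[4] = 66 + 6 = 72

Answer: [16, 32, 42, 59, 72]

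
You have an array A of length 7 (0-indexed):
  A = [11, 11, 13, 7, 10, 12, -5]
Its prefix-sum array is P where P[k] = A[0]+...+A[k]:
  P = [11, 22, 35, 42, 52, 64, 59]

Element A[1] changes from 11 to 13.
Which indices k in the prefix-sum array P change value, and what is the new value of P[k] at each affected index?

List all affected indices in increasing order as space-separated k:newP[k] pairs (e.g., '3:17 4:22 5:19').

P[k] = A[0] + ... + A[k]
P[k] includes A[1] iff k >= 1
Affected indices: 1, 2, ..., 6; delta = 2
  P[1]: 22 + 2 = 24
  P[2]: 35 + 2 = 37
  P[3]: 42 + 2 = 44
  P[4]: 52 + 2 = 54
  P[5]: 64 + 2 = 66
  P[6]: 59 + 2 = 61

Answer: 1:24 2:37 3:44 4:54 5:66 6:61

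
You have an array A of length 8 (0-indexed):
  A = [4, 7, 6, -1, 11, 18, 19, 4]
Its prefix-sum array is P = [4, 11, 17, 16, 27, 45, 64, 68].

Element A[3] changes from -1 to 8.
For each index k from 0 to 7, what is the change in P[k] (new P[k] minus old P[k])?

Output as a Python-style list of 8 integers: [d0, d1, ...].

Element change: A[3] -1 -> 8, delta = 9
For k < 3: P[k] unchanged, delta_P[k] = 0
For k >= 3: P[k] shifts by exactly 9
Delta array: [0, 0, 0, 9, 9, 9, 9, 9]

Answer: [0, 0, 0, 9, 9, 9, 9, 9]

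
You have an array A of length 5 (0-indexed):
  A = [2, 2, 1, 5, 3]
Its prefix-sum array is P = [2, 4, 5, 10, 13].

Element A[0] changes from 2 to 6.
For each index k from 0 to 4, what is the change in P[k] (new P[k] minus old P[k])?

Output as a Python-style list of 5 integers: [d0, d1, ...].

Answer: [4, 4, 4, 4, 4]

Derivation:
Element change: A[0] 2 -> 6, delta = 4
For k < 0: P[k] unchanged, delta_P[k] = 0
For k >= 0: P[k] shifts by exactly 4
Delta array: [4, 4, 4, 4, 4]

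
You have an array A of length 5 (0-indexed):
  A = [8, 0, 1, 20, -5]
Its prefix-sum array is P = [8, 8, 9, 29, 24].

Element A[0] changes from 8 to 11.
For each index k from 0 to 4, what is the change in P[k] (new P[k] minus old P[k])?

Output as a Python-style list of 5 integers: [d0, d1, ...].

Answer: [3, 3, 3, 3, 3]

Derivation:
Element change: A[0] 8 -> 11, delta = 3
For k < 0: P[k] unchanged, delta_P[k] = 0
For k >= 0: P[k] shifts by exactly 3
Delta array: [3, 3, 3, 3, 3]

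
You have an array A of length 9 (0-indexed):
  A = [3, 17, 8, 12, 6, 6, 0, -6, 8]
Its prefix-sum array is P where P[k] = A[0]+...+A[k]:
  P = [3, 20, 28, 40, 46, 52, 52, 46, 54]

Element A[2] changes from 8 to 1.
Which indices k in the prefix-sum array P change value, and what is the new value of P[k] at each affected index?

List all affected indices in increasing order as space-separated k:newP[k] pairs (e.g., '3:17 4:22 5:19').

P[k] = A[0] + ... + A[k]
P[k] includes A[2] iff k >= 2
Affected indices: 2, 3, ..., 8; delta = -7
  P[2]: 28 + -7 = 21
  P[3]: 40 + -7 = 33
  P[4]: 46 + -7 = 39
  P[5]: 52 + -7 = 45
  P[6]: 52 + -7 = 45
  P[7]: 46 + -7 = 39
  P[8]: 54 + -7 = 47

Answer: 2:21 3:33 4:39 5:45 6:45 7:39 8:47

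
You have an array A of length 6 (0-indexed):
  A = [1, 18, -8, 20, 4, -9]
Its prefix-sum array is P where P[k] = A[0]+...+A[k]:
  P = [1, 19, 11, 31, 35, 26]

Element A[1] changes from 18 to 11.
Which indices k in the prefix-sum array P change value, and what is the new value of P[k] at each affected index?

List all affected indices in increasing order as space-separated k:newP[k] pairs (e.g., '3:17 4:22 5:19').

P[k] = A[0] + ... + A[k]
P[k] includes A[1] iff k >= 1
Affected indices: 1, 2, ..., 5; delta = -7
  P[1]: 19 + -7 = 12
  P[2]: 11 + -7 = 4
  P[3]: 31 + -7 = 24
  P[4]: 35 + -7 = 28
  P[5]: 26 + -7 = 19

Answer: 1:12 2:4 3:24 4:28 5:19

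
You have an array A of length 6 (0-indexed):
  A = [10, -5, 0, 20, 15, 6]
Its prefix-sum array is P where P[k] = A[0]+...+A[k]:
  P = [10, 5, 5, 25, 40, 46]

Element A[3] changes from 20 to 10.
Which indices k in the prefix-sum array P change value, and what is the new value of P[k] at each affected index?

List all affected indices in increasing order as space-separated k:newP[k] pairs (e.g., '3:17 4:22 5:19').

P[k] = A[0] + ... + A[k]
P[k] includes A[3] iff k >= 3
Affected indices: 3, 4, ..., 5; delta = -10
  P[3]: 25 + -10 = 15
  P[4]: 40 + -10 = 30
  P[5]: 46 + -10 = 36

Answer: 3:15 4:30 5:36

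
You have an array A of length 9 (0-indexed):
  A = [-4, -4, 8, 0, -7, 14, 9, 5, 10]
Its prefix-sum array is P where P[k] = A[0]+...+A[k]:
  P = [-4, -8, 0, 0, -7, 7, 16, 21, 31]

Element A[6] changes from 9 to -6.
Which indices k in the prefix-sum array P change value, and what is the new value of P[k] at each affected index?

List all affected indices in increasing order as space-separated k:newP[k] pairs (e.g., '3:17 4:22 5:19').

P[k] = A[0] + ... + A[k]
P[k] includes A[6] iff k >= 6
Affected indices: 6, 7, ..., 8; delta = -15
  P[6]: 16 + -15 = 1
  P[7]: 21 + -15 = 6
  P[8]: 31 + -15 = 16

Answer: 6:1 7:6 8:16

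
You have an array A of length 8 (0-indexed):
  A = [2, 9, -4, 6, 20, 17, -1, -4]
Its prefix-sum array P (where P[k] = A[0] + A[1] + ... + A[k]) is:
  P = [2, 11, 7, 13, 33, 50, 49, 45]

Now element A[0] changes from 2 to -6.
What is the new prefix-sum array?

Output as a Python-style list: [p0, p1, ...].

Change: A[0] 2 -> -6, delta = -8
P[k] for k < 0: unchanged (A[0] not included)
P[k] for k >= 0: shift by delta = -8
  P[0] = 2 + -8 = -6
  P[1] = 11 + -8 = 3
  P[2] = 7 + -8 = -1
  P[3] = 13 + -8 = 5
  P[4] = 33 + -8 = 25
  P[5] = 50 + -8 = 42
  P[6] = 49 + -8 = 41
  P[7] = 45 + -8 = 37

Answer: [-6, 3, -1, 5, 25, 42, 41, 37]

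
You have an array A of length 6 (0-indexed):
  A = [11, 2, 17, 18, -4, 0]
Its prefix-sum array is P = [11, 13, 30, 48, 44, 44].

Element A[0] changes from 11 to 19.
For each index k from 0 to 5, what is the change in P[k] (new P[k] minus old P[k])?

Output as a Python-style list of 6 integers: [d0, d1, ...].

Element change: A[0] 11 -> 19, delta = 8
For k < 0: P[k] unchanged, delta_P[k] = 0
For k >= 0: P[k] shifts by exactly 8
Delta array: [8, 8, 8, 8, 8, 8]

Answer: [8, 8, 8, 8, 8, 8]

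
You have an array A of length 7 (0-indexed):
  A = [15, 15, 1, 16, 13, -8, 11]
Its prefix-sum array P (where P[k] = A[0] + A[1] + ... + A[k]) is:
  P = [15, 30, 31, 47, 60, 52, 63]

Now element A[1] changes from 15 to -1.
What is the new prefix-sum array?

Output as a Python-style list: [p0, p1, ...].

Change: A[1] 15 -> -1, delta = -16
P[k] for k < 1: unchanged (A[1] not included)
P[k] for k >= 1: shift by delta = -16
  P[0] = 15 + 0 = 15
  P[1] = 30 + -16 = 14
  P[2] = 31 + -16 = 15
  P[3] = 47 + -16 = 31
  P[4] = 60 + -16 = 44
  P[5] = 52 + -16 = 36
  P[6] = 63 + -16 = 47

Answer: [15, 14, 15, 31, 44, 36, 47]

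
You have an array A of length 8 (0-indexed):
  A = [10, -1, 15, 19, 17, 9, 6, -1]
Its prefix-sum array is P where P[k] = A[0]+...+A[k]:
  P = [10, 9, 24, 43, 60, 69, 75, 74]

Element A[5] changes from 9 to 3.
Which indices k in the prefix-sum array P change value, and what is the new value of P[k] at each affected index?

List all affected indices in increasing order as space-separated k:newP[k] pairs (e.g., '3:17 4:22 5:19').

P[k] = A[0] + ... + A[k]
P[k] includes A[5] iff k >= 5
Affected indices: 5, 6, ..., 7; delta = -6
  P[5]: 69 + -6 = 63
  P[6]: 75 + -6 = 69
  P[7]: 74 + -6 = 68

Answer: 5:63 6:69 7:68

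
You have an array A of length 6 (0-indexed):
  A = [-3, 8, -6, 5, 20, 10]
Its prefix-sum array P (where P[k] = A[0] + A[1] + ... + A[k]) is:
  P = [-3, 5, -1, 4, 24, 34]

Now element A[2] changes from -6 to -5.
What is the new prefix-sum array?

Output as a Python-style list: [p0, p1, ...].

Answer: [-3, 5, 0, 5, 25, 35]

Derivation:
Change: A[2] -6 -> -5, delta = 1
P[k] for k < 2: unchanged (A[2] not included)
P[k] for k >= 2: shift by delta = 1
  P[0] = -3 + 0 = -3
  P[1] = 5 + 0 = 5
  P[2] = -1 + 1 = 0
  P[3] = 4 + 1 = 5
  P[4] = 24 + 1 = 25
  P[5] = 34 + 1 = 35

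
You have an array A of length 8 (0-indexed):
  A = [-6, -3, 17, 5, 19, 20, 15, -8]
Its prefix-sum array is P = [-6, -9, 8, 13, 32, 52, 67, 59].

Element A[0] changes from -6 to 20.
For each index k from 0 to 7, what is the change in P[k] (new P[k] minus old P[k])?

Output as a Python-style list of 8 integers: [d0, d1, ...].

Element change: A[0] -6 -> 20, delta = 26
For k < 0: P[k] unchanged, delta_P[k] = 0
For k >= 0: P[k] shifts by exactly 26
Delta array: [26, 26, 26, 26, 26, 26, 26, 26]

Answer: [26, 26, 26, 26, 26, 26, 26, 26]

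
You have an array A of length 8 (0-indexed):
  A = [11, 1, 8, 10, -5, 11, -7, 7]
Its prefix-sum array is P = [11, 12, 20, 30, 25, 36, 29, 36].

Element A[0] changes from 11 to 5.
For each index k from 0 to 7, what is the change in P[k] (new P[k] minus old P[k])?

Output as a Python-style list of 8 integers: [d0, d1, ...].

Element change: A[0] 11 -> 5, delta = -6
For k < 0: P[k] unchanged, delta_P[k] = 0
For k >= 0: P[k] shifts by exactly -6
Delta array: [-6, -6, -6, -6, -6, -6, -6, -6]

Answer: [-6, -6, -6, -6, -6, -6, -6, -6]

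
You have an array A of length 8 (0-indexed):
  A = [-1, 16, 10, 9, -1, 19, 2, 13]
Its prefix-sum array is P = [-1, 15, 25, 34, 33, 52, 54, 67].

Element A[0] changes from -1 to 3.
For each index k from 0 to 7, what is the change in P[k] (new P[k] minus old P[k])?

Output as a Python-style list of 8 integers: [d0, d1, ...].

Element change: A[0] -1 -> 3, delta = 4
For k < 0: P[k] unchanged, delta_P[k] = 0
For k >= 0: P[k] shifts by exactly 4
Delta array: [4, 4, 4, 4, 4, 4, 4, 4]

Answer: [4, 4, 4, 4, 4, 4, 4, 4]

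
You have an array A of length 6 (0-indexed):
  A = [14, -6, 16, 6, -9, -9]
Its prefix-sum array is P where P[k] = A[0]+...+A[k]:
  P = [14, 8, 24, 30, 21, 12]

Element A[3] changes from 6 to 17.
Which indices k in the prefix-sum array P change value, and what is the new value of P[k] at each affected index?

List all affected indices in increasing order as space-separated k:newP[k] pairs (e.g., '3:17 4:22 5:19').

P[k] = A[0] + ... + A[k]
P[k] includes A[3] iff k >= 3
Affected indices: 3, 4, ..., 5; delta = 11
  P[3]: 30 + 11 = 41
  P[4]: 21 + 11 = 32
  P[5]: 12 + 11 = 23

Answer: 3:41 4:32 5:23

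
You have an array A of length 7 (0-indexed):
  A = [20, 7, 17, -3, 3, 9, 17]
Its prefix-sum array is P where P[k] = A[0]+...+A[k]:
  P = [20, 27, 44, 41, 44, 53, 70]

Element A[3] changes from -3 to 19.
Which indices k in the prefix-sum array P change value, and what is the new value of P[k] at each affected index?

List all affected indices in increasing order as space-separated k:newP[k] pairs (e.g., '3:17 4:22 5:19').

Answer: 3:63 4:66 5:75 6:92

Derivation:
P[k] = A[0] + ... + A[k]
P[k] includes A[3] iff k >= 3
Affected indices: 3, 4, ..., 6; delta = 22
  P[3]: 41 + 22 = 63
  P[4]: 44 + 22 = 66
  P[5]: 53 + 22 = 75
  P[6]: 70 + 22 = 92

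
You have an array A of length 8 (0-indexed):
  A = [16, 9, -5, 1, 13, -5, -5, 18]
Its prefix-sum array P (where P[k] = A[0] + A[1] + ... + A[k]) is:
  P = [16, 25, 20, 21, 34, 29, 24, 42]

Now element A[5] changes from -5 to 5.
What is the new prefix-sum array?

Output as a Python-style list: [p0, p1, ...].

Change: A[5] -5 -> 5, delta = 10
P[k] for k < 5: unchanged (A[5] not included)
P[k] for k >= 5: shift by delta = 10
  P[0] = 16 + 0 = 16
  P[1] = 25 + 0 = 25
  P[2] = 20 + 0 = 20
  P[3] = 21 + 0 = 21
  P[4] = 34 + 0 = 34
  P[5] = 29 + 10 = 39
  P[6] = 24 + 10 = 34
  P[7] = 42 + 10 = 52

Answer: [16, 25, 20, 21, 34, 39, 34, 52]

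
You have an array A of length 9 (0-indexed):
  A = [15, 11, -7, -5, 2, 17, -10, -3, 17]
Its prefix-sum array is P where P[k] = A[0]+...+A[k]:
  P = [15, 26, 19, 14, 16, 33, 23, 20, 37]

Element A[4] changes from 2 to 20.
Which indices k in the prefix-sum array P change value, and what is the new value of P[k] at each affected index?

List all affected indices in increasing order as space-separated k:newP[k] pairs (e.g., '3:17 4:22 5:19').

Answer: 4:34 5:51 6:41 7:38 8:55

Derivation:
P[k] = A[0] + ... + A[k]
P[k] includes A[4] iff k >= 4
Affected indices: 4, 5, ..., 8; delta = 18
  P[4]: 16 + 18 = 34
  P[5]: 33 + 18 = 51
  P[6]: 23 + 18 = 41
  P[7]: 20 + 18 = 38
  P[8]: 37 + 18 = 55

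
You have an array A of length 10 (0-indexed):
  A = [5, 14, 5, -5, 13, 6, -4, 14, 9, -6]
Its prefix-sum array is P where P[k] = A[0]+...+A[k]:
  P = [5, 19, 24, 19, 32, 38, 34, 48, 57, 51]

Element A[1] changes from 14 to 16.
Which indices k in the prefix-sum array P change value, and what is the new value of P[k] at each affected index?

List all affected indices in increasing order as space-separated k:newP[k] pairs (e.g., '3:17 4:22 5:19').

Answer: 1:21 2:26 3:21 4:34 5:40 6:36 7:50 8:59 9:53

Derivation:
P[k] = A[0] + ... + A[k]
P[k] includes A[1] iff k >= 1
Affected indices: 1, 2, ..., 9; delta = 2
  P[1]: 19 + 2 = 21
  P[2]: 24 + 2 = 26
  P[3]: 19 + 2 = 21
  P[4]: 32 + 2 = 34
  P[5]: 38 + 2 = 40
  P[6]: 34 + 2 = 36
  P[7]: 48 + 2 = 50
  P[8]: 57 + 2 = 59
  P[9]: 51 + 2 = 53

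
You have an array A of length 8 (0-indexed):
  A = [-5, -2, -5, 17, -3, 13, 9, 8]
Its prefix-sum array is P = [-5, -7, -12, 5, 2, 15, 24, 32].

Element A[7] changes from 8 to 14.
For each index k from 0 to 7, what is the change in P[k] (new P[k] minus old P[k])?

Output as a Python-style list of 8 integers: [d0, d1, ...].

Element change: A[7] 8 -> 14, delta = 6
For k < 7: P[k] unchanged, delta_P[k] = 0
For k >= 7: P[k] shifts by exactly 6
Delta array: [0, 0, 0, 0, 0, 0, 0, 6]

Answer: [0, 0, 0, 0, 0, 0, 0, 6]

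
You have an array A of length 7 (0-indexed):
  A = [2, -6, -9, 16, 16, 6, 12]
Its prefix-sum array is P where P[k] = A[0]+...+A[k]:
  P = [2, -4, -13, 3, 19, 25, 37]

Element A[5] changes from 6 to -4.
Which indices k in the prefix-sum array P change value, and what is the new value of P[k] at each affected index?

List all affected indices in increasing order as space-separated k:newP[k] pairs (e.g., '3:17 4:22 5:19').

P[k] = A[0] + ... + A[k]
P[k] includes A[5] iff k >= 5
Affected indices: 5, 6, ..., 6; delta = -10
  P[5]: 25 + -10 = 15
  P[6]: 37 + -10 = 27

Answer: 5:15 6:27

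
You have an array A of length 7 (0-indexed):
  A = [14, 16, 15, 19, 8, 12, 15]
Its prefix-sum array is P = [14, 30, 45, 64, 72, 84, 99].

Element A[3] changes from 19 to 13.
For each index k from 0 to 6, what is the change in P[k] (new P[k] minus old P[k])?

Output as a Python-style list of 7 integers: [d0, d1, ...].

Answer: [0, 0, 0, -6, -6, -6, -6]

Derivation:
Element change: A[3] 19 -> 13, delta = -6
For k < 3: P[k] unchanged, delta_P[k] = 0
For k >= 3: P[k] shifts by exactly -6
Delta array: [0, 0, 0, -6, -6, -6, -6]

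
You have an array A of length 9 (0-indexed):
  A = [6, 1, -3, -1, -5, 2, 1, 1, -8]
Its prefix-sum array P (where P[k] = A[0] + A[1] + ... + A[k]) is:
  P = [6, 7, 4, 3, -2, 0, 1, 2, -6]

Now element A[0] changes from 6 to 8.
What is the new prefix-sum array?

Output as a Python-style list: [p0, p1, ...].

Answer: [8, 9, 6, 5, 0, 2, 3, 4, -4]

Derivation:
Change: A[0] 6 -> 8, delta = 2
P[k] for k < 0: unchanged (A[0] not included)
P[k] for k >= 0: shift by delta = 2
  P[0] = 6 + 2 = 8
  P[1] = 7 + 2 = 9
  P[2] = 4 + 2 = 6
  P[3] = 3 + 2 = 5
  P[4] = -2 + 2 = 0
  P[5] = 0 + 2 = 2
  P[6] = 1 + 2 = 3
  P[7] = 2 + 2 = 4
  P[8] = -6 + 2 = -4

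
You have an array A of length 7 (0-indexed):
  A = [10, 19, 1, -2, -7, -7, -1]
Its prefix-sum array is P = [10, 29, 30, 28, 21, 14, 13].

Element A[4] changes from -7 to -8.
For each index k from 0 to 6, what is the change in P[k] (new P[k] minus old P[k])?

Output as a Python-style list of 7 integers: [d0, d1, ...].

Element change: A[4] -7 -> -8, delta = -1
For k < 4: P[k] unchanged, delta_P[k] = 0
For k >= 4: P[k] shifts by exactly -1
Delta array: [0, 0, 0, 0, -1, -1, -1]

Answer: [0, 0, 0, 0, -1, -1, -1]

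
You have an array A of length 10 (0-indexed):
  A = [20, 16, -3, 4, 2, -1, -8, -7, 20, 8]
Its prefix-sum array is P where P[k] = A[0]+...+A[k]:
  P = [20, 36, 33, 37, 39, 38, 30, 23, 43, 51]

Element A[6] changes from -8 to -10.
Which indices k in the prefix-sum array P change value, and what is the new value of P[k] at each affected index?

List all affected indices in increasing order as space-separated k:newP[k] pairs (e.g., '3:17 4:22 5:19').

Answer: 6:28 7:21 8:41 9:49

Derivation:
P[k] = A[0] + ... + A[k]
P[k] includes A[6] iff k >= 6
Affected indices: 6, 7, ..., 9; delta = -2
  P[6]: 30 + -2 = 28
  P[7]: 23 + -2 = 21
  P[8]: 43 + -2 = 41
  P[9]: 51 + -2 = 49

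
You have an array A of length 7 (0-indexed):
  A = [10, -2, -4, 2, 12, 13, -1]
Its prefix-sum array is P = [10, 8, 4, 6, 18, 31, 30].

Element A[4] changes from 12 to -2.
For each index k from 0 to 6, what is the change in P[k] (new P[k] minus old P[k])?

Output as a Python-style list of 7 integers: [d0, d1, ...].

Answer: [0, 0, 0, 0, -14, -14, -14]

Derivation:
Element change: A[4] 12 -> -2, delta = -14
For k < 4: P[k] unchanged, delta_P[k] = 0
For k >= 4: P[k] shifts by exactly -14
Delta array: [0, 0, 0, 0, -14, -14, -14]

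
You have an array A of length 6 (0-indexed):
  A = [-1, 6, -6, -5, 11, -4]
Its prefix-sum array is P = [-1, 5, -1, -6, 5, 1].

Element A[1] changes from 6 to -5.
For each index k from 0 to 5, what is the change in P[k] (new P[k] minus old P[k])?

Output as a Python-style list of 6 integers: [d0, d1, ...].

Answer: [0, -11, -11, -11, -11, -11]

Derivation:
Element change: A[1] 6 -> -5, delta = -11
For k < 1: P[k] unchanged, delta_P[k] = 0
For k >= 1: P[k] shifts by exactly -11
Delta array: [0, -11, -11, -11, -11, -11]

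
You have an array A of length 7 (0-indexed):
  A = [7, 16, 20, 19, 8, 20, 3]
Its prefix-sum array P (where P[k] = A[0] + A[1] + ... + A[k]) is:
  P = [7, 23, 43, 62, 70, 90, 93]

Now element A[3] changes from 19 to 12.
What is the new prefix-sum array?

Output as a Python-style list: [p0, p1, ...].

Change: A[3] 19 -> 12, delta = -7
P[k] for k < 3: unchanged (A[3] not included)
P[k] for k >= 3: shift by delta = -7
  P[0] = 7 + 0 = 7
  P[1] = 23 + 0 = 23
  P[2] = 43 + 0 = 43
  P[3] = 62 + -7 = 55
  P[4] = 70 + -7 = 63
  P[5] = 90 + -7 = 83
  P[6] = 93 + -7 = 86

Answer: [7, 23, 43, 55, 63, 83, 86]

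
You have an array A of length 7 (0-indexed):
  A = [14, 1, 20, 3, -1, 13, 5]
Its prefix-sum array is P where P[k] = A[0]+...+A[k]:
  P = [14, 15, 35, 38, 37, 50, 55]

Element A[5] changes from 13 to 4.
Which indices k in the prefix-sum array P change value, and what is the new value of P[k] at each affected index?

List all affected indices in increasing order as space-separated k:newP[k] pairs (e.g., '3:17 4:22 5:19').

Answer: 5:41 6:46

Derivation:
P[k] = A[0] + ... + A[k]
P[k] includes A[5] iff k >= 5
Affected indices: 5, 6, ..., 6; delta = -9
  P[5]: 50 + -9 = 41
  P[6]: 55 + -9 = 46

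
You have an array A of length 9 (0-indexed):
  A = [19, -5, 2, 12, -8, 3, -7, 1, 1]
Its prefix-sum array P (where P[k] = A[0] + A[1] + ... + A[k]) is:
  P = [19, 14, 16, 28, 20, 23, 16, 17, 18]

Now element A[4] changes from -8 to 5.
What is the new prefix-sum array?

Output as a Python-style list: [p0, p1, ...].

Answer: [19, 14, 16, 28, 33, 36, 29, 30, 31]

Derivation:
Change: A[4] -8 -> 5, delta = 13
P[k] for k < 4: unchanged (A[4] not included)
P[k] for k >= 4: shift by delta = 13
  P[0] = 19 + 0 = 19
  P[1] = 14 + 0 = 14
  P[2] = 16 + 0 = 16
  P[3] = 28 + 0 = 28
  P[4] = 20 + 13 = 33
  P[5] = 23 + 13 = 36
  P[6] = 16 + 13 = 29
  P[7] = 17 + 13 = 30
  P[8] = 18 + 13 = 31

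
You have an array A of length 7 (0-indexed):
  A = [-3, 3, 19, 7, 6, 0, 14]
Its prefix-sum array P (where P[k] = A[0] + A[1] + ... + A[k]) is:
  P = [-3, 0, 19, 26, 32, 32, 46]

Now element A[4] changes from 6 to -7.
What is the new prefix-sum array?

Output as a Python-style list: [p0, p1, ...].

Change: A[4] 6 -> -7, delta = -13
P[k] for k < 4: unchanged (A[4] not included)
P[k] for k >= 4: shift by delta = -13
  P[0] = -3 + 0 = -3
  P[1] = 0 + 0 = 0
  P[2] = 19 + 0 = 19
  P[3] = 26 + 0 = 26
  P[4] = 32 + -13 = 19
  P[5] = 32 + -13 = 19
  P[6] = 46 + -13 = 33

Answer: [-3, 0, 19, 26, 19, 19, 33]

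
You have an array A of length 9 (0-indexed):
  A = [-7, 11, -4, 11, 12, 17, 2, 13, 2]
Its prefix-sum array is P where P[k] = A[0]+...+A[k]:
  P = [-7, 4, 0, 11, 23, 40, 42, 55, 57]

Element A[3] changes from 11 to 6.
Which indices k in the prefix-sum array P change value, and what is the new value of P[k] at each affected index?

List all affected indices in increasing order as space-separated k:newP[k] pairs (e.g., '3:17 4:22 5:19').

P[k] = A[0] + ... + A[k]
P[k] includes A[3] iff k >= 3
Affected indices: 3, 4, ..., 8; delta = -5
  P[3]: 11 + -5 = 6
  P[4]: 23 + -5 = 18
  P[5]: 40 + -5 = 35
  P[6]: 42 + -5 = 37
  P[7]: 55 + -5 = 50
  P[8]: 57 + -5 = 52

Answer: 3:6 4:18 5:35 6:37 7:50 8:52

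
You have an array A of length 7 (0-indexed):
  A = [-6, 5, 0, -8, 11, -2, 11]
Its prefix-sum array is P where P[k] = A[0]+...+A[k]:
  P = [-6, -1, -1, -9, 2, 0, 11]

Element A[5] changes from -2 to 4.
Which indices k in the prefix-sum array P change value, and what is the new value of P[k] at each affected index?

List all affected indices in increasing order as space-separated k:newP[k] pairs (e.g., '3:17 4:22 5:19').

P[k] = A[0] + ... + A[k]
P[k] includes A[5] iff k >= 5
Affected indices: 5, 6, ..., 6; delta = 6
  P[5]: 0 + 6 = 6
  P[6]: 11 + 6 = 17

Answer: 5:6 6:17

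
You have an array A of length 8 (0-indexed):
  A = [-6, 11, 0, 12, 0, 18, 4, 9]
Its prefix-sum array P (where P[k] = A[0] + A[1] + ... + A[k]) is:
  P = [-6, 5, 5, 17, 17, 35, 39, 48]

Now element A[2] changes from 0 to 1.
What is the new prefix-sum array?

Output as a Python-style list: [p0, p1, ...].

Change: A[2] 0 -> 1, delta = 1
P[k] for k < 2: unchanged (A[2] not included)
P[k] for k >= 2: shift by delta = 1
  P[0] = -6 + 0 = -6
  P[1] = 5 + 0 = 5
  P[2] = 5 + 1 = 6
  P[3] = 17 + 1 = 18
  P[4] = 17 + 1 = 18
  P[5] = 35 + 1 = 36
  P[6] = 39 + 1 = 40
  P[7] = 48 + 1 = 49

Answer: [-6, 5, 6, 18, 18, 36, 40, 49]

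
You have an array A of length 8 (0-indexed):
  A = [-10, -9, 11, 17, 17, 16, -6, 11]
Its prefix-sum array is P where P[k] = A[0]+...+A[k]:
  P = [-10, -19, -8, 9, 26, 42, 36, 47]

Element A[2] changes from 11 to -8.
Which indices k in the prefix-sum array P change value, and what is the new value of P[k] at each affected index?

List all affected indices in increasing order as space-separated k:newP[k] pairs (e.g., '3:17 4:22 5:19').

P[k] = A[0] + ... + A[k]
P[k] includes A[2] iff k >= 2
Affected indices: 2, 3, ..., 7; delta = -19
  P[2]: -8 + -19 = -27
  P[3]: 9 + -19 = -10
  P[4]: 26 + -19 = 7
  P[5]: 42 + -19 = 23
  P[6]: 36 + -19 = 17
  P[7]: 47 + -19 = 28

Answer: 2:-27 3:-10 4:7 5:23 6:17 7:28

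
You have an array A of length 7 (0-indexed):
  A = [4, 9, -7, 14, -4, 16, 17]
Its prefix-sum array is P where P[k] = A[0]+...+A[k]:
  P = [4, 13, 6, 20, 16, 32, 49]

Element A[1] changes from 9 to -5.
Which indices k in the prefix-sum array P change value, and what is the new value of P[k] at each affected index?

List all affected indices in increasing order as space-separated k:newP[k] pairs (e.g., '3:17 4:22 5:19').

P[k] = A[0] + ... + A[k]
P[k] includes A[1] iff k >= 1
Affected indices: 1, 2, ..., 6; delta = -14
  P[1]: 13 + -14 = -1
  P[2]: 6 + -14 = -8
  P[3]: 20 + -14 = 6
  P[4]: 16 + -14 = 2
  P[5]: 32 + -14 = 18
  P[6]: 49 + -14 = 35

Answer: 1:-1 2:-8 3:6 4:2 5:18 6:35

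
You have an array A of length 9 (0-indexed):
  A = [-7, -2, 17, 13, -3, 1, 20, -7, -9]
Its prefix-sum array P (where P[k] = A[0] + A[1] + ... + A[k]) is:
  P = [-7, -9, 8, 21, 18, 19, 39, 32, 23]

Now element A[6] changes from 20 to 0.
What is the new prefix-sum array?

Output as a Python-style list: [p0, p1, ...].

Answer: [-7, -9, 8, 21, 18, 19, 19, 12, 3]

Derivation:
Change: A[6] 20 -> 0, delta = -20
P[k] for k < 6: unchanged (A[6] not included)
P[k] for k >= 6: shift by delta = -20
  P[0] = -7 + 0 = -7
  P[1] = -9 + 0 = -9
  P[2] = 8 + 0 = 8
  P[3] = 21 + 0 = 21
  P[4] = 18 + 0 = 18
  P[5] = 19 + 0 = 19
  P[6] = 39 + -20 = 19
  P[7] = 32 + -20 = 12
  P[8] = 23 + -20 = 3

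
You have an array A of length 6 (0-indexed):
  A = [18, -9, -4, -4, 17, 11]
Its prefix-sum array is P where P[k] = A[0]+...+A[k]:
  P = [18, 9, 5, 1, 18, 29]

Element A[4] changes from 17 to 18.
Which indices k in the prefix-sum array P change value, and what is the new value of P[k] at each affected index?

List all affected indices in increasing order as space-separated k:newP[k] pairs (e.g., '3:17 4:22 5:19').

P[k] = A[0] + ... + A[k]
P[k] includes A[4] iff k >= 4
Affected indices: 4, 5, ..., 5; delta = 1
  P[4]: 18 + 1 = 19
  P[5]: 29 + 1 = 30

Answer: 4:19 5:30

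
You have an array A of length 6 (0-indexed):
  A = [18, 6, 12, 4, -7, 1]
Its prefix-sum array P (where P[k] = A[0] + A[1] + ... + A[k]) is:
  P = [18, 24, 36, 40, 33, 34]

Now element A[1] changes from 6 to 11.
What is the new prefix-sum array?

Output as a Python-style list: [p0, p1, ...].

Change: A[1] 6 -> 11, delta = 5
P[k] for k < 1: unchanged (A[1] not included)
P[k] for k >= 1: shift by delta = 5
  P[0] = 18 + 0 = 18
  P[1] = 24 + 5 = 29
  P[2] = 36 + 5 = 41
  P[3] = 40 + 5 = 45
  P[4] = 33 + 5 = 38
  P[5] = 34 + 5 = 39

Answer: [18, 29, 41, 45, 38, 39]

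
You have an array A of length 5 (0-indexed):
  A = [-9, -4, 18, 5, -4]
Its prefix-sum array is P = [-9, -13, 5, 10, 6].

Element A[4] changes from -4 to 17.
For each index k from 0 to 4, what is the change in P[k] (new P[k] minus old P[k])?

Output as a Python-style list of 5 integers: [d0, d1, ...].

Element change: A[4] -4 -> 17, delta = 21
For k < 4: P[k] unchanged, delta_P[k] = 0
For k >= 4: P[k] shifts by exactly 21
Delta array: [0, 0, 0, 0, 21]

Answer: [0, 0, 0, 0, 21]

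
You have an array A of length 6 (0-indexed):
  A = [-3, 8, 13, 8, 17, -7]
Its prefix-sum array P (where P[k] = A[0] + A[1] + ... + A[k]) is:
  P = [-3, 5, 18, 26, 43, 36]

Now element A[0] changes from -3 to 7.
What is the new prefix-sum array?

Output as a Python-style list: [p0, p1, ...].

Answer: [7, 15, 28, 36, 53, 46]

Derivation:
Change: A[0] -3 -> 7, delta = 10
P[k] for k < 0: unchanged (A[0] not included)
P[k] for k >= 0: shift by delta = 10
  P[0] = -3 + 10 = 7
  P[1] = 5 + 10 = 15
  P[2] = 18 + 10 = 28
  P[3] = 26 + 10 = 36
  P[4] = 43 + 10 = 53
  P[5] = 36 + 10 = 46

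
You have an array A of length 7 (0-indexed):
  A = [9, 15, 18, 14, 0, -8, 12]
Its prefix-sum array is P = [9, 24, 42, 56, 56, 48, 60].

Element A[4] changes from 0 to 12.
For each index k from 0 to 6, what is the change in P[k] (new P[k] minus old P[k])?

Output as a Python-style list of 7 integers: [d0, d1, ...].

Element change: A[4] 0 -> 12, delta = 12
For k < 4: P[k] unchanged, delta_P[k] = 0
For k >= 4: P[k] shifts by exactly 12
Delta array: [0, 0, 0, 0, 12, 12, 12]

Answer: [0, 0, 0, 0, 12, 12, 12]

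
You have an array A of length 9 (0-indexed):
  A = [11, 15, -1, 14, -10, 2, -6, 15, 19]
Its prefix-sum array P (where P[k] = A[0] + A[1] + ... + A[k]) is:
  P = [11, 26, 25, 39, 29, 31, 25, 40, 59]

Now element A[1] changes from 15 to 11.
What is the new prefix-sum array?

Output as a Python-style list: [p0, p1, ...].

Answer: [11, 22, 21, 35, 25, 27, 21, 36, 55]

Derivation:
Change: A[1] 15 -> 11, delta = -4
P[k] for k < 1: unchanged (A[1] not included)
P[k] for k >= 1: shift by delta = -4
  P[0] = 11 + 0 = 11
  P[1] = 26 + -4 = 22
  P[2] = 25 + -4 = 21
  P[3] = 39 + -4 = 35
  P[4] = 29 + -4 = 25
  P[5] = 31 + -4 = 27
  P[6] = 25 + -4 = 21
  P[7] = 40 + -4 = 36
  P[8] = 59 + -4 = 55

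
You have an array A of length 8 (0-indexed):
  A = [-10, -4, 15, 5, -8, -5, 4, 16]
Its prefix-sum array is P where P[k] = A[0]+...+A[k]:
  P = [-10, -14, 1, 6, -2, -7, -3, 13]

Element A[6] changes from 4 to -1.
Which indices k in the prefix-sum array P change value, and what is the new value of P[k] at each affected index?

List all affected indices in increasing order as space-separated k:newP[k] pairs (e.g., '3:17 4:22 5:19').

Answer: 6:-8 7:8

Derivation:
P[k] = A[0] + ... + A[k]
P[k] includes A[6] iff k >= 6
Affected indices: 6, 7, ..., 7; delta = -5
  P[6]: -3 + -5 = -8
  P[7]: 13 + -5 = 8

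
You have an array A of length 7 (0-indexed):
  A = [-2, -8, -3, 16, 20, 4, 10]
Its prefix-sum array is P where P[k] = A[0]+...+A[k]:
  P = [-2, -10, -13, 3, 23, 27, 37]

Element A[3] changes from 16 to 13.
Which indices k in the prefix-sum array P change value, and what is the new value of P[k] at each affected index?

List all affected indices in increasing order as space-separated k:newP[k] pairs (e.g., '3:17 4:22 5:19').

P[k] = A[0] + ... + A[k]
P[k] includes A[3] iff k >= 3
Affected indices: 3, 4, ..., 6; delta = -3
  P[3]: 3 + -3 = 0
  P[4]: 23 + -3 = 20
  P[5]: 27 + -3 = 24
  P[6]: 37 + -3 = 34

Answer: 3:0 4:20 5:24 6:34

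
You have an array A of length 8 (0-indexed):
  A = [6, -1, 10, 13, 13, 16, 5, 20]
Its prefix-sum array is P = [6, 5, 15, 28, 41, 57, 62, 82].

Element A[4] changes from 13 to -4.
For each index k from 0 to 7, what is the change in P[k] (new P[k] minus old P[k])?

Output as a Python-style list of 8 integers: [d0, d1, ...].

Answer: [0, 0, 0, 0, -17, -17, -17, -17]

Derivation:
Element change: A[4] 13 -> -4, delta = -17
For k < 4: P[k] unchanged, delta_P[k] = 0
For k >= 4: P[k] shifts by exactly -17
Delta array: [0, 0, 0, 0, -17, -17, -17, -17]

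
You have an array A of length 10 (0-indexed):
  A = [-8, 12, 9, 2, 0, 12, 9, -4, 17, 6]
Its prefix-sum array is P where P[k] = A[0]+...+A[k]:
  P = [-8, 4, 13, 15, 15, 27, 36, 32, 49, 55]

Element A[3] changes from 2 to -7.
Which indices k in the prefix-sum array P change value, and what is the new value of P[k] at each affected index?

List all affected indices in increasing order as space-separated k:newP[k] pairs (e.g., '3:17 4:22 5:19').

Answer: 3:6 4:6 5:18 6:27 7:23 8:40 9:46

Derivation:
P[k] = A[0] + ... + A[k]
P[k] includes A[3] iff k >= 3
Affected indices: 3, 4, ..., 9; delta = -9
  P[3]: 15 + -9 = 6
  P[4]: 15 + -9 = 6
  P[5]: 27 + -9 = 18
  P[6]: 36 + -9 = 27
  P[7]: 32 + -9 = 23
  P[8]: 49 + -9 = 40
  P[9]: 55 + -9 = 46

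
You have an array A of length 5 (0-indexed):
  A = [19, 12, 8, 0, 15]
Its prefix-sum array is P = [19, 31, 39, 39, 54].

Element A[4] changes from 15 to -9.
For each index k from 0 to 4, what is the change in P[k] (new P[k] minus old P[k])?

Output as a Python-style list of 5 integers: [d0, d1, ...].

Element change: A[4] 15 -> -9, delta = -24
For k < 4: P[k] unchanged, delta_P[k] = 0
For k >= 4: P[k] shifts by exactly -24
Delta array: [0, 0, 0, 0, -24]

Answer: [0, 0, 0, 0, -24]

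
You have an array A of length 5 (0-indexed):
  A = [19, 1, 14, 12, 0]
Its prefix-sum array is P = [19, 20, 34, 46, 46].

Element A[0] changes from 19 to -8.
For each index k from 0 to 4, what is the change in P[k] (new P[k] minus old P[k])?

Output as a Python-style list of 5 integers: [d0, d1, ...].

Answer: [-27, -27, -27, -27, -27]

Derivation:
Element change: A[0] 19 -> -8, delta = -27
For k < 0: P[k] unchanged, delta_P[k] = 0
For k >= 0: P[k] shifts by exactly -27
Delta array: [-27, -27, -27, -27, -27]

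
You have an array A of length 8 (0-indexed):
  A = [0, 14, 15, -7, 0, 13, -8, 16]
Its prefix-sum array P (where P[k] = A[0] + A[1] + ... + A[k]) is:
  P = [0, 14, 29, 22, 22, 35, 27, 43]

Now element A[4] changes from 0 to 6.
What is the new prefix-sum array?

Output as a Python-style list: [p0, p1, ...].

Change: A[4] 0 -> 6, delta = 6
P[k] for k < 4: unchanged (A[4] not included)
P[k] for k >= 4: shift by delta = 6
  P[0] = 0 + 0 = 0
  P[1] = 14 + 0 = 14
  P[2] = 29 + 0 = 29
  P[3] = 22 + 0 = 22
  P[4] = 22 + 6 = 28
  P[5] = 35 + 6 = 41
  P[6] = 27 + 6 = 33
  P[7] = 43 + 6 = 49

Answer: [0, 14, 29, 22, 28, 41, 33, 49]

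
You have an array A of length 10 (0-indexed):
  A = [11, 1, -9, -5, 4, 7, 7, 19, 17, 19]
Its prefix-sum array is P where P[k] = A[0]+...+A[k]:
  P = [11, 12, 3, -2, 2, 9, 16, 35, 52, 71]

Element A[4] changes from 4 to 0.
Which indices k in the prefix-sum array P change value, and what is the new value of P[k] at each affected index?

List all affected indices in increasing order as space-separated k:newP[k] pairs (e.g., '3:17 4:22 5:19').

P[k] = A[0] + ... + A[k]
P[k] includes A[4] iff k >= 4
Affected indices: 4, 5, ..., 9; delta = -4
  P[4]: 2 + -4 = -2
  P[5]: 9 + -4 = 5
  P[6]: 16 + -4 = 12
  P[7]: 35 + -4 = 31
  P[8]: 52 + -4 = 48
  P[9]: 71 + -4 = 67

Answer: 4:-2 5:5 6:12 7:31 8:48 9:67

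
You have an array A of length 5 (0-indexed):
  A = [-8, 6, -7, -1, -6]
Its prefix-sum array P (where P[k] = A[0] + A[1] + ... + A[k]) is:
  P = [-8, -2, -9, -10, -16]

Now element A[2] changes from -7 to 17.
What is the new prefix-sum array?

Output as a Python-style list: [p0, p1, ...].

Answer: [-8, -2, 15, 14, 8]

Derivation:
Change: A[2] -7 -> 17, delta = 24
P[k] for k < 2: unchanged (A[2] not included)
P[k] for k >= 2: shift by delta = 24
  P[0] = -8 + 0 = -8
  P[1] = -2 + 0 = -2
  P[2] = -9 + 24 = 15
  P[3] = -10 + 24 = 14
  P[4] = -16 + 24 = 8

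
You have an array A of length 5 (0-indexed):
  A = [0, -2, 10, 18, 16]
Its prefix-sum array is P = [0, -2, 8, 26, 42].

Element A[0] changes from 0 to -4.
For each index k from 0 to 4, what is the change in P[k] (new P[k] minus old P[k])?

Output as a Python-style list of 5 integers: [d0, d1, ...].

Element change: A[0] 0 -> -4, delta = -4
For k < 0: P[k] unchanged, delta_P[k] = 0
For k >= 0: P[k] shifts by exactly -4
Delta array: [-4, -4, -4, -4, -4]

Answer: [-4, -4, -4, -4, -4]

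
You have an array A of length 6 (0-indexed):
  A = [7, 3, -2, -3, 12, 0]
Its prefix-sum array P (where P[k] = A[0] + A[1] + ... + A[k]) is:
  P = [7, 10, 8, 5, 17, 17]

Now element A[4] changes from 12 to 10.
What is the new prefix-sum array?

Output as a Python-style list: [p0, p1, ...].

Answer: [7, 10, 8, 5, 15, 15]

Derivation:
Change: A[4] 12 -> 10, delta = -2
P[k] for k < 4: unchanged (A[4] not included)
P[k] for k >= 4: shift by delta = -2
  P[0] = 7 + 0 = 7
  P[1] = 10 + 0 = 10
  P[2] = 8 + 0 = 8
  P[3] = 5 + 0 = 5
  P[4] = 17 + -2 = 15
  P[5] = 17 + -2 = 15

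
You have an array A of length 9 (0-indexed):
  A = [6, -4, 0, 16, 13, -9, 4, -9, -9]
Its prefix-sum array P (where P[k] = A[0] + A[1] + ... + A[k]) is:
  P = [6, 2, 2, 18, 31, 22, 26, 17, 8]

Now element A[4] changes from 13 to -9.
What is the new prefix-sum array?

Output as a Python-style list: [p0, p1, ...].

Change: A[4] 13 -> -9, delta = -22
P[k] for k < 4: unchanged (A[4] not included)
P[k] for k >= 4: shift by delta = -22
  P[0] = 6 + 0 = 6
  P[1] = 2 + 0 = 2
  P[2] = 2 + 0 = 2
  P[3] = 18 + 0 = 18
  P[4] = 31 + -22 = 9
  P[5] = 22 + -22 = 0
  P[6] = 26 + -22 = 4
  P[7] = 17 + -22 = -5
  P[8] = 8 + -22 = -14

Answer: [6, 2, 2, 18, 9, 0, 4, -5, -14]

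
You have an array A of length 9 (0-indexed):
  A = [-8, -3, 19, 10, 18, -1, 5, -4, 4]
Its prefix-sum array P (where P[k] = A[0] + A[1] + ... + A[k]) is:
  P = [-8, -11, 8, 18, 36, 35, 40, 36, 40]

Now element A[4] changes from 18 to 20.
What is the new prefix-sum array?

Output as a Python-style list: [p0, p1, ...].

Answer: [-8, -11, 8, 18, 38, 37, 42, 38, 42]

Derivation:
Change: A[4] 18 -> 20, delta = 2
P[k] for k < 4: unchanged (A[4] not included)
P[k] for k >= 4: shift by delta = 2
  P[0] = -8 + 0 = -8
  P[1] = -11 + 0 = -11
  P[2] = 8 + 0 = 8
  P[3] = 18 + 0 = 18
  P[4] = 36 + 2 = 38
  P[5] = 35 + 2 = 37
  P[6] = 40 + 2 = 42
  P[7] = 36 + 2 = 38
  P[8] = 40 + 2 = 42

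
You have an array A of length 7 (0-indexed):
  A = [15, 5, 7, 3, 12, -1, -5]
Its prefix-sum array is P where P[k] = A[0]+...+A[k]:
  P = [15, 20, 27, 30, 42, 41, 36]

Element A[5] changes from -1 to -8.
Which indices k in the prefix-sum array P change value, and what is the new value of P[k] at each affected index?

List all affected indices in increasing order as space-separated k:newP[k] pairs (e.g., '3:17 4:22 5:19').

Answer: 5:34 6:29

Derivation:
P[k] = A[0] + ... + A[k]
P[k] includes A[5] iff k >= 5
Affected indices: 5, 6, ..., 6; delta = -7
  P[5]: 41 + -7 = 34
  P[6]: 36 + -7 = 29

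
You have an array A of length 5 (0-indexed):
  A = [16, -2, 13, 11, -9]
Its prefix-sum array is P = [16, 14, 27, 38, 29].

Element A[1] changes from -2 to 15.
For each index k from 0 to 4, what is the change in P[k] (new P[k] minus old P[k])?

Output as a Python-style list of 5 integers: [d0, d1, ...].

Element change: A[1] -2 -> 15, delta = 17
For k < 1: P[k] unchanged, delta_P[k] = 0
For k >= 1: P[k] shifts by exactly 17
Delta array: [0, 17, 17, 17, 17]

Answer: [0, 17, 17, 17, 17]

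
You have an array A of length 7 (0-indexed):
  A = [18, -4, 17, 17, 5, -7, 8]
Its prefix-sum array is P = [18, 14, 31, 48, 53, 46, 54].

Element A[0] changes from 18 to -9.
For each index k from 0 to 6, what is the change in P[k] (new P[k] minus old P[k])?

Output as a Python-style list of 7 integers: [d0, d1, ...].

Answer: [-27, -27, -27, -27, -27, -27, -27]

Derivation:
Element change: A[0] 18 -> -9, delta = -27
For k < 0: P[k] unchanged, delta_P[k] = 0
For k >= 0: P[k] shifts by exactly -27
Delta array: [-27, -27, -27, -27, -27, -27, -27]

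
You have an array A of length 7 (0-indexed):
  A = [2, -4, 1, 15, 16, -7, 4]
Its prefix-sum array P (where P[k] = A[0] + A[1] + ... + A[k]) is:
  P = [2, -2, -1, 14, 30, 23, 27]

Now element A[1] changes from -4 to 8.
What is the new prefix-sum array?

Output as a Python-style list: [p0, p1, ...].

Change: A[1] -4 -> 8, delta = 12
P[k] for k < 1: unchanged (A[1] not included)
P[k] for k >= 1: shift by delta = 12
  P[0] = 2 + 0 = 2
  P[1] = -2 + 12 = 10
  P[2] = -1 + 12 = 11
  P[3] = 14 + 12 = 26
  P[4] = 30 + 12 = 42
  P[5] = 23 + 12 = 35
  P[6] = 27 + 12 = 39

Answer: [2, 10, 11, 26, 42, 35, 39]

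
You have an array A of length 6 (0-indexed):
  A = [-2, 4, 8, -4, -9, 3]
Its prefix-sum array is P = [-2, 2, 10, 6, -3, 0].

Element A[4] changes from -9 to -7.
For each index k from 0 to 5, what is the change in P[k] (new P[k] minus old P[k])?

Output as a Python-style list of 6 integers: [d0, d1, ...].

Answer: [0, 0, 0, 0, 2, 2]

Derivation:
Element change: A[4] -9 -> -7, delta = 2
For k < 4: P[k] unchanged, delta_P[k] = 0
For k >= 4: P[k] shifts by exactly 2
Delta array: [0, 0, 0, 0, 2, 2]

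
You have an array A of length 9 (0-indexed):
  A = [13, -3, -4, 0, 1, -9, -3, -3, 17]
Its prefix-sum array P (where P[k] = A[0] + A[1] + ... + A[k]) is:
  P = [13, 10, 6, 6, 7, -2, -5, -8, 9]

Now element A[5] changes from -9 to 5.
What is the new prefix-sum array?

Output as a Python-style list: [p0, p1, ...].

Change: A[5] -9 -> 5, delta = 14
P[k] for k < 5: unchanged (A[5] not included)
P[k] for k >= 5: shift by delta = 14
  P[0] = 13 + 0 = 13
  P[1] = 10 + 0 = 10
  P[2] = 6 + 0 = 6
  P[3] = 6 + 0 = 6
  P[4] = 7 + 0 = 7
  P[5] = -2 + 14 = 12
  P[6] = -5 + 14 = 9
  P[7] = -8 + 14 = 6
  P[8] = 9 + 14 = 23

Answer: [13, 10, 6, 6, 7, 12, 9, 6, 23]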